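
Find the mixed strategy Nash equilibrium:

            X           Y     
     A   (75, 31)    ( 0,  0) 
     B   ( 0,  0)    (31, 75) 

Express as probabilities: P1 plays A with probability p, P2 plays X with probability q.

p = 0.7075, q = 0.2925

Work:
Find probabilities that make opponent indifferent:
P2 chooses q to make P1 indifferent between A and B
P1 chooses p to make P2 indifferent between X and Y
Mixed NE: P1 plays (A: 0.7075, B: 0.2925), P2 plays (X: 0.2925, Y: 0.7075)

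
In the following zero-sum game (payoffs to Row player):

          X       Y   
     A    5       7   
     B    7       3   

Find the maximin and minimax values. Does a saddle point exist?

Maximin = 5, Minimax = 7, Saddle: False

Work:
Row minimums: [5, 3] → maximin = 5
Column maximums: [7, 7] → minimax = 7
No saddle point (maximin ≠ minimax). Mixed strategy needed.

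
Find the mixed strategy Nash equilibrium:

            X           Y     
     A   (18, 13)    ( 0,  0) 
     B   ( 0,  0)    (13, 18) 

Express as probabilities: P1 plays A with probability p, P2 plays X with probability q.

p = 0.5806, q = 0.4194

Work:
Find probabilities that make opponent indifferent:
P2 chooses q to make P1 indifferent between A and B
P1 chooses p to make P2 indifferent between X and Y
Mixed NE: P1 plays (A: 0.5806, B: 0.4194), P2 plays (X: 0.4194, Y: 0.5806)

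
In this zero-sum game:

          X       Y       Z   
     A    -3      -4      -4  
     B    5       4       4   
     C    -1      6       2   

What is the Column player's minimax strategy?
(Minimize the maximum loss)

Column should play Z, value = 4

Work:
Column player minimizes Row's maximum payoff:
Column X: max payoff to Row = 5
Column Y: max payoff to Row = 6
Column Z: max payoff to Row = 4
Minimum is 4, achieved by column Z.
Minimax strategy: Z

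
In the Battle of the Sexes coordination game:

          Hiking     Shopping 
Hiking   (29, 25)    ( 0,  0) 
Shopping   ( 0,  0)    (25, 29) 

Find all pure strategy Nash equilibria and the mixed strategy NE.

Pure NE: (Hiking, Hiking) and (Shopping, Shopping); Mixed NE: p = 0.537, q = 0.463

Work:
Check pure NE:
(Hiking, Hiking): (29, 25) - no unilateral deviation beneficial
(Shopping, Shopping): (25, 29) - no unilateral deviation beneficial
Mixed NE: P1 plays Hiking with p = 0.537, P2 plays Hiking with q = 0.463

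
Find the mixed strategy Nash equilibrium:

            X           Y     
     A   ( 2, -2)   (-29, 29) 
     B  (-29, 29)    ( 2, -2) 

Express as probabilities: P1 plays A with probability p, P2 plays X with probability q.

p = 0.5, q = 0.5

Work:
Find probabilities that make opponent indifferent:
P2 chooses q to make P1 indifferent between A and B
P1 chooses p to make P2 indifferent between X and Y
Mixed NE: P1 plays (A: 0.5, B: 0.5), P2 plays (X: 0.5, Y: 0.5)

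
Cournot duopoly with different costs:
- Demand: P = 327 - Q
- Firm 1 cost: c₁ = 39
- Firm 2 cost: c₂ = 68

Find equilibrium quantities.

q₁* = 105.67, q₂* = 76.67

Work:
Reaction: q₁ = (327 - 39 - q₂)/2
Reaction: q₂ = (327 - 68 - q₁)/2
Solve simultaneously:
q₁* = (327 - 2×39 + 68)/3 = 105.67
q₂* = (327 - 2×68 + 39)/3 = 76.67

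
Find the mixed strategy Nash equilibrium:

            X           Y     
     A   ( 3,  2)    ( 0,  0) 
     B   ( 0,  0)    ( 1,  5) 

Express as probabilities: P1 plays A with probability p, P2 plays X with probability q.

p = 0.7143, q = 0.25

Work:
Find probabilities that make opponent indifferent:
P2 chooses q to make P1 indifferent between A and B
P1 chooses p to make P2 indifferent between X and Y
Mixed NE: P1 plays (A: 0.7143, B: 0.2857), P2 plays (X: 0.25, Y: 0.75)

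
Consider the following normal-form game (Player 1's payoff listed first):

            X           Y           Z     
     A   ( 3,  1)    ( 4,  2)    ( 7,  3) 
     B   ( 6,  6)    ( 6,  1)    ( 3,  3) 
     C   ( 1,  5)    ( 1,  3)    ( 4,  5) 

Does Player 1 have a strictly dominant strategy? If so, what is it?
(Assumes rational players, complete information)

No strictly dominant strategy exists for Player 1

Work:
A strategy strictly dominates another if it gives a strictly higher payoff against every opponent action. Compare each pair of P1's strategies column-by-column:
  A vs B: [3 vs 6, 4 vs 6, 7 vs 3] → A does not strictly dominate B (column X: 3 ≤ 6)
  A vs C: [3 vs 1, 4 vs 1, 7 vs 4] → A strictly dominates C
  B vs A: [6 vs 3, 6 vs 4, 3 vs 7] → B does not strictly dominate A (column Z: 3 ≤ 7)
  B vs C: [6 vs 1, 6 vs 1, 3 vs 4] → B does not strictly dominate C (column Z: 3 ≤ 4)
  C vs A: [1 vs 3, 1 vs 4, 4 vs 7] → C does not strictly dominate A (column X: 1 ≤ 3)
  C vs B: [1 vs 6, 1 vs 6, 4 vs 3] → C does not strictly dominate B (column X: 1 ≤ 6)
No single strategy strictly dominates all others → no strictly dominant strategy.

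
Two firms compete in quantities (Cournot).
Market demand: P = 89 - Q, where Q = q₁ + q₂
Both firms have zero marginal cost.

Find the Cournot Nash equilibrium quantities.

q₁* = q₂* = 29.67; P* = 29.67

Work:
Profit: π_i = P·q_i = (a - q_i - q_j)·q_i
FOC: ∂π_i/∂q_i = a - 2q_i - q_j = 0
Reaction function: q_i = (89 - q_j)/2
Symmetry: q* = 89/3 = 29.67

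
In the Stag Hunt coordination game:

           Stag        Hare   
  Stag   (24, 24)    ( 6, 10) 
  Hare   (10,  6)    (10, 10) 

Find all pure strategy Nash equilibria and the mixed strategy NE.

Pure NE: (Stag, Stag) and (Hare, Hare); Mixed NE: p = 0.2222, q = 0.2222

Work:
Check pure NE:
(Stag, Stag): (24, 24) - no unilateral deviation beneficial
(Hare, Hare): (10, 10) - no unilateral deviation beneficial
Mixed NE: P1 plays Stag with p = 0.2222, P2 plays Stag with q = 0.2222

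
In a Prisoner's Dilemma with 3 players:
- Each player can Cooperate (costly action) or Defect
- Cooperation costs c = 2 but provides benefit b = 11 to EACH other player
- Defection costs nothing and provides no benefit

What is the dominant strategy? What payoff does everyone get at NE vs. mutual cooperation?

Dominant: Defect; NE payoff = 0; Coop payoff = 20

Work:
Defect dominates (saves cost c = 2, benefit to others is external)
NE: All defect → everyone gets 0
If all cooperate: each receives (2)×11 - 2 = 20
Social dilemma: 20 > 0 but NE gives 0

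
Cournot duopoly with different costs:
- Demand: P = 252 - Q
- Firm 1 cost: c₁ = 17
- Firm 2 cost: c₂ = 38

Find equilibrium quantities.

q₁* = 85.33, q₂* = 64.33

Work:
Reaction: q₁ = (252 - 17 - q₂)/2
Reaction: q₂ = (252 - 38 - q₁)/2
Solve simultaneously:
q₁* = (252 - 2×17 + 38)/3 = 85.33
q₂* = (252 - 2×38 + 17)/3 = 64.33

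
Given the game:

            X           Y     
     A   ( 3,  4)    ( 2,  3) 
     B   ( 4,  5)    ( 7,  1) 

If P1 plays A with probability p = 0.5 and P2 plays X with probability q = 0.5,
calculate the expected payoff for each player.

E[P1] = 4.0, E[P2] = 3.25

Work:
E[P1] = p·q·π₁(A,X) + p·(1-q)·π₁(A,Y) + (1-p)·q·π₁(B,X) + (1-p)·(1-q)·π₁(B,Y)
= 0.5·0.5·3 + 0.5·0.5·2 + 0.5·0.5·4 + 0.5·0.5·7
= 4.0

E[P2] = 3.25 (similar calculation)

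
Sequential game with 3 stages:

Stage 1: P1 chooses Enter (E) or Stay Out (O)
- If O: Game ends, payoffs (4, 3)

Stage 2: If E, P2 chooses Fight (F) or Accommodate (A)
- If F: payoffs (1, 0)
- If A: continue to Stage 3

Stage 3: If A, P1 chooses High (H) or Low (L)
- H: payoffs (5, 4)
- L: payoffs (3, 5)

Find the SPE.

SPE: (E, A, H); Outcome (5, 4)

Work:
Stage 3: P1 chooses H (5 vs 3)
Stage 2: P2: F->0, A->4 (anticipating H). Choose A
Stage 1: P1: O->4, E->5 (anticipating A, H). Choose E
SPE path: E -> A -> H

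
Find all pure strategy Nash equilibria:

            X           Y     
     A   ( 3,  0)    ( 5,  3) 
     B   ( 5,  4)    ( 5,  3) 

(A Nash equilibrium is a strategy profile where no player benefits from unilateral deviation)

Nash equilibrium: (A, Y), (B, X)

Work:
Best responses:
  P1 vs X: payoffs [3, 5] → best response B (payoff 5)
  P1 vs Y: payoffs [5, 5] → best response A/B (payoff 5)
  P2 vs A: payoffs [0, 3] → best response Y (payoff 3)
  P2 vs B: payoffs [4, 3] → best response X (payoff 4)
Mutual best responses: (A,Y), (B,X) → Nash equilibria.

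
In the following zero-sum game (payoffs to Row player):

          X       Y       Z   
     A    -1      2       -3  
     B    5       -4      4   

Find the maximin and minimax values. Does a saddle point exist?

Maximin = -3, Minimax = 2, Saddle: False

Work:
Row minimums: [-3, -4] → maximin = -3
Column maximums: [5, 2, 4] → minimax = 2
No saddle point (maximin ≠ minimax). Mixed strategy needed.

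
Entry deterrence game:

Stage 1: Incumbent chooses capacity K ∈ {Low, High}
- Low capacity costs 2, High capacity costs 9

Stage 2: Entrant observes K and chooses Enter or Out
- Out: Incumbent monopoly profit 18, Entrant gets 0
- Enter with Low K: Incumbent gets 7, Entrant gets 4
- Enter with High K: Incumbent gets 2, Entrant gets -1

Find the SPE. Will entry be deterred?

SPE: (High, Enter|Low, Out|High); Entry deterred. Incumbent net profit = 9

Work:
After Low K: Entrant enters (4 > 0)
After High K: Entrant stays out (-1 < 0)
Incumbent: Low → 7−2=5, High → 18−9=9
Incumbent chooses High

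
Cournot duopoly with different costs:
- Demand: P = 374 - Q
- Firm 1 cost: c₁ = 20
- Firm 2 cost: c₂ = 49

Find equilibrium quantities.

q₁* = 127.67, q₂* = 98.67

Work:
Reaction: q₁ = (374 - 20 - q₂)/2
Reaction: q₂ = (374 - 49 - q₁)/2
Solve simultaneously:
q₁* = (374 - 2×20 + 49)/3 = 127.67
q₂* = (374 - 2×49 + 20)/3 = 98.67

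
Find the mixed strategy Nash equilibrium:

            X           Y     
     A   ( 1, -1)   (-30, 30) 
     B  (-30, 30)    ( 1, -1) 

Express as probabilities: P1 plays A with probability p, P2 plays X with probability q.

p = 0.5, q = 0.5

Work:
Find probabilities that make opponent indifferent:
P2 chooses q to make P1 indifferent between A and B
P1 chooses p to make P2 indifferent between X and Y
Mixed NE: P1 plays (A: 0.5, B: 0.5), P2 plays (X: 0.5, Y: 0.5)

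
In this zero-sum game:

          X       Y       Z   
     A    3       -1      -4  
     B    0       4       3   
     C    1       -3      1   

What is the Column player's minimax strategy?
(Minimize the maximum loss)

Column should play X or Z (all achieve the minimum), value = 3

Work:
Column player minimizes Row's maximum payoff:
Column X: max payoff to Row = 3
Column Y: max payoff to Row = 4
Column Z: max payoff to Row = 3
Minimum is 3, achieved by columns X, Z (tied).
Each of X or Z is a minimax strategy.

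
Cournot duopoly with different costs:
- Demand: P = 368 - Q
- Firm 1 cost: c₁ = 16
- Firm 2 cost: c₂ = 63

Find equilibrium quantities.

q₁* = 133.0, q₂* = 86.0

Work:
Reaction: q₁ = (368 - 16 - q₂)/2
Reaction: q₂ = (368 - 63 - q₁)/2
Solve simultaneously:
q₁* = (368 - 2×16 + 63)/3 = 133.0
q₂* = (368 - 2×63 + 16)/3 = 86.0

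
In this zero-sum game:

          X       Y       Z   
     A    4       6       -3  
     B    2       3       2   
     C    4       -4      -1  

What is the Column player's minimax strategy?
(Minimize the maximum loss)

Column should play Z, value = 2

Work:
Column player minimizes Row's maximum payoff:
Column X: max payoff to Row = 4
Column Y: max payoff to Row = 6
Column Z: max payoff to Row = 2
Minimum is 2, achieved by column Z.
Minimax strategy: Z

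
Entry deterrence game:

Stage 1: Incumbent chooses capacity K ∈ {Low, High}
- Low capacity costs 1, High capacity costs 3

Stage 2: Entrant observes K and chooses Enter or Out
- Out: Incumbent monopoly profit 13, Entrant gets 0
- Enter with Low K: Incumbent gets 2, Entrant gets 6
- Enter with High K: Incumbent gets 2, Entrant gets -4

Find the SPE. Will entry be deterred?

SPE: (High, Enter|Low, Out|High); Entry deterred. Incumbent net profit = 10

Work:
After Low K: Entrant enters (6 > 0)
After High K: Entrant stays out (-4 < 0)
Incumbent: Low → 2−1=1, High → 13−3=10
Incumbent chooses High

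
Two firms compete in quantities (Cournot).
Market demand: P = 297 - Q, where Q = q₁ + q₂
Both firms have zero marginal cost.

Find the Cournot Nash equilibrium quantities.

q₁* = q₂* = 99.0; P* = 99.0

Work:
Profit: π_i = P·q_i = (a - q_i - q_j)·q_i
FOC: ∂π_i/∂q_i = a - 2q_i - q_j = 0
Reaction function: q_i = (297 - q_j)/2
Symmetry: q* = 297/3 = 99.0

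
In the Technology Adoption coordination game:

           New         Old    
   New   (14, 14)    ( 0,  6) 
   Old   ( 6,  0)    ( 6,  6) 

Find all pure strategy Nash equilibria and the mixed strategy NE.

Pure NE: (New, New) and (Old, Old); Mixed NE: p = 0.4286, q = 0.4286

Work:
Check pure NE:
(New, New): (14, 14) - no unilateral deviation beneficial
(Old, Old): (6, 6) - no unilateral deviation beneficial
Mixed NE: P1 plays New with p = 0.4286, P2 plays New with q = 0.4286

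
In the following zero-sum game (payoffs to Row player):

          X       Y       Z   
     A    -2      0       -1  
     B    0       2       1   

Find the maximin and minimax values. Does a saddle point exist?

Maximin = 0, Minimax = 0, Saddle: True

Work:
Row minimums: [-2, 0] → maximin = 0
Column maximums: [0, 2, 1] → minimax = 0
Saddle point exists! Game value = 0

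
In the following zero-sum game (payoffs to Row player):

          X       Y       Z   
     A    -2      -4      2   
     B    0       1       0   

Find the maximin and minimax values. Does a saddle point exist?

Maximin = 0, Minimax = 0, Saddle: True

Work:
Row minimums: [-4, 0] → maximin = 0
Column maximums: [0, 1, 2] → minimax = 0
Saddle point exists! Game value = 0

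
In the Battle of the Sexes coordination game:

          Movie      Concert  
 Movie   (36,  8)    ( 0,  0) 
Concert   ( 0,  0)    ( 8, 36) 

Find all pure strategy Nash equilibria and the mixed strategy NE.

Pure NE: (Movie, Movie) and (Concert, Concert); Mixed NE: p = 0.8182, q = 0.1818

Work:
Check pure NE:
(Movie, Movie): (36, 8) - no unilateral deviation beneficial
(Concert, Concert): (8, 36) - no unilateral deviation beneficial
Mixed NE: P1 plays Movie with p = 0.8182, P2 plays Movie with q = 0.1818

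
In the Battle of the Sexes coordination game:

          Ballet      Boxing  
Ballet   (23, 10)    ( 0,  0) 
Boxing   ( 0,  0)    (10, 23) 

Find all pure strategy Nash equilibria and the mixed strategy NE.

Pure NE: (Ballet, Ballet) and (Boxing, Boxing); Mixed NE: p = 0.697, q = 0.303

Work:
Check pure NE:
(Ballet, Ballet): (23, 10) - no unilateral deviation beneficial
(Boxing, Boxing): (10, 23) - no unilateral deviation beneficial
Mixed NE: P1 plays Ballet with p = 0.697, P2 plays Ballet with q = 0.303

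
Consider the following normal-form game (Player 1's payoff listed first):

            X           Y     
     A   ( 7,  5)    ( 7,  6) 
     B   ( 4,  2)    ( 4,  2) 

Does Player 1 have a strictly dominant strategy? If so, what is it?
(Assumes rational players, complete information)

Yes, Player 1's strictly dominant strategy is A

Work:
A strategy strictly dominates another if it gives a strictly higher payoff against every opponent action. Compare each pair of P1's strategies column-by-column:
  A vs B: [7 vs 4, 7 vs 4] → A strictly dominates B
  B vs A: [4 vs 7, 4 vs 7] → B does not strictly dominate A (column X: 4 ≤ 7)
A strictly dominates every other strategy → strictly dominant.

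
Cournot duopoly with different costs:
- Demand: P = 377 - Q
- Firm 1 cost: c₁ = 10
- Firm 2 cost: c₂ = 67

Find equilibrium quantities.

q₁* = 141.33, q₂* = 84.33

Work:
Reaction: q₁ = (377 - 10 - q₂)/2
Reaction: q₂ = (377 - 67 - q₁)/2
Solve simultaneously:
q₁* = (377 - 2×10 + 67)/3 = 141.33
q₂* = (377 - 2×67 + 10)/3 = 84.33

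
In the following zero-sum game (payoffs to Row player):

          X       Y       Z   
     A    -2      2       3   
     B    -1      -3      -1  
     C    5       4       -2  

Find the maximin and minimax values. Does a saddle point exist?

Maximin = -2, Minimax = 3, Saddle: False

Work:
Row minimums: [-2, -3, -2] → maximin = -2
Column maximums: [5, 4, 3] → minimax = 3
No saddle point (maximin ≠ minimax). Mixed strategy needed.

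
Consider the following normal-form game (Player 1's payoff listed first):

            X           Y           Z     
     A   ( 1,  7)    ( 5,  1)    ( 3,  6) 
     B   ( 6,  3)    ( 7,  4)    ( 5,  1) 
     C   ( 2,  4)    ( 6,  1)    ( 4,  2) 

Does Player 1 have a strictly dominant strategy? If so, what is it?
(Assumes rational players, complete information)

Yes, Player 1's strictly dominant strategy is B

Work:
A strategy strictly dominates another if it gives a strictly higher payoff against every opponent action. Compare each pair of P1's strategies column-by-column:
  A vs B: [1 vs 6, 5 vs 7, 3 vs 5] → A does not strictly dominate B (column X: 1 ≤ 6)
  A vs C: [1 vs 2, 5 vs 6, 3 vs 4] → A does not strictly dominate C (column X: 1 ≤ 2)
  B vs A: [6 vs 1, 7 vs 5, 5 vs 3] → B strictly dominates A
  B vs C: [6 vs 2, 7 vs 6, 5 vs 4] → B strictly dominates C
  C vs A: [2 vs 1, 6 vs 5, 4 vs 3] → C strictly dominates A
  C vs B: [2 vs 6, 6 vs 7, 4 vs 5] → C does not strictly dominate B (column X: 2 ≤ 6)
B strictly dominates every other strategy → strictly dominant.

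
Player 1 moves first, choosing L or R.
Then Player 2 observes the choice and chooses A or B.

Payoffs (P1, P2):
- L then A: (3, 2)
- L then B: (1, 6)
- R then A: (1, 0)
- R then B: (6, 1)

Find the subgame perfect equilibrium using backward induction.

P1 plays R, P2 plays B after L and B after R; Payoff (6, 1)

Work:
Backward induction:
After L: P2 chooses B → P1 gets 1
After R: P2 chooses B → P1 gets 6
P1 chooses R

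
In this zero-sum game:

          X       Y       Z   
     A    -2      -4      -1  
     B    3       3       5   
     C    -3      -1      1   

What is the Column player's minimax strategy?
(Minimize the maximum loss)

Column should play X or Y (all achieve the minimum), value = 3

Work:
Column player minimizes Row's maximum payoff:
Column X: max payoff to Row = 3
Column Y: max payoff to Row = 3
Column Z: max payoff to Row = 5
Minimum is 3, achieved by columns X, Y (tied).
Each of X or Y is a minimax strategy.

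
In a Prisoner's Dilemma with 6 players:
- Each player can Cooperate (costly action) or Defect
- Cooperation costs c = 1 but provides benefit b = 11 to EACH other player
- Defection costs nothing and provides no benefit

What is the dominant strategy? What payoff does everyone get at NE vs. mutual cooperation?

Dominant: Defect; NE payoff = 0; Coop payoff = 54

Work:
Defect dominates (saves cost c = 1, benefit to others is external)
NE: All defect → everyone gets 0
If all cooperate: each receives (5)×11 - 1 = 54
Social dilemma: 54 > 0 but NE gives 0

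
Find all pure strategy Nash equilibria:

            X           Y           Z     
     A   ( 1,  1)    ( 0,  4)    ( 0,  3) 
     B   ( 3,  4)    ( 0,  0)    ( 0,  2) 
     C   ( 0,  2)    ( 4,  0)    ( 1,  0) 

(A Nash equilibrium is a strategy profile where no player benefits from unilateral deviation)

Nash equilibrium: (B, X)

Work:
Best responses:
  P1 vs X: payoffs [1, 3, 0] → best response B (payoff 3)
  P1 vs Y: payoffs [0, 0, 4] → best response C (payoff 4)
  P1 vs Z: payoffs [0, 0, 1] → best response C (payoff 1)
  P2 vs A: payoffs [1, 4, 3] → best response Y (payoff 4)
  P2 vs B: payoffs [4, 0, 2] → best response X (payoff 4)
  P2 vs C: payoffs [2, 0, 0] → best response X (payoff 2)
Mutual best responses: (B,X) → Nash equilibria.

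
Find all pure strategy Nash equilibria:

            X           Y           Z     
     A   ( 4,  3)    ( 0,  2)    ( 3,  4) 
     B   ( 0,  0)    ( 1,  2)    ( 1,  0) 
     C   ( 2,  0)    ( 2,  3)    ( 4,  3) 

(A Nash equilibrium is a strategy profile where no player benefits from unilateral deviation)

Nash equilibrium: (C, Y), (C, Z)

Work:
Best responses:
  P1 vs X: payoffs [4, 0, 2] → best response A (payoff 4)
  P1 vs Y: payoffs [0, 1, 2] → best response C (payoff 2)
  P1 vs Z: payoffs [3, 1, 4] → best response C (payoff 4)
  P2 vs A: payoffs [3, 2, 4] → best response Z (payoff 4)
  P2 vs B: payoffs [0, 2, 0] → best response Y (payoff 2)
  P2 vs C: payoffs [0, 3, 3] → best response Y/Z (payoff 3)
Mutual best responses: (C,Y), (C,Z) → Nash equilibria.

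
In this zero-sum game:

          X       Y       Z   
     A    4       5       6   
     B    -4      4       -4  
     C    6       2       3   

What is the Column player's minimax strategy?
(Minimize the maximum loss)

Column should play Y, value = 5

Work:
Column player minimizes Row's maximum payoff:
Column X: max payoff to Row = 6
Column Y: max payoff to Row = 5
Column Z: max payoff to Row = 6
Minimum is 5, achieved by column Y.
Minimax strategy: Y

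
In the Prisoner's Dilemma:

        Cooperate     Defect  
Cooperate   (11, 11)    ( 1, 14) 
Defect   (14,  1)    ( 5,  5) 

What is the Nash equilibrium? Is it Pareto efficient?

(Defect, Defect) is NE; not Pareto efficient

Work:
Defect dominates Cooperate for both players:
If P2 cooperates: Defect (14) > Cooperate (11)
If P2 defects: Defect (5) > Cooperate (1)
NE: (Defect, Defect) with payoff (5, 5)
But (Cooperate, Cooperate) = (11, 11) Pareto dominates (5, 5)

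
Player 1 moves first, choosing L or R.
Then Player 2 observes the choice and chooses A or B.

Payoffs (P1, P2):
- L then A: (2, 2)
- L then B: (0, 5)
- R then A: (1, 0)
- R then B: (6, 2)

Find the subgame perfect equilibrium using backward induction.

P1 plays R, P2 plays B after L and B after R; Payoff (6, 2)

Work:
Backward induction:
After L: P2 chooses B → P1 gets 0
After R: P2 chooses B → P1 gets 6
P1 chooses R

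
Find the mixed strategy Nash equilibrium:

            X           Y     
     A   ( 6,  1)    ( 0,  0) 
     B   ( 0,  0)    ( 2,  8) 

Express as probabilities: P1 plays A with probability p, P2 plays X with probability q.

p = 0.8889, q = 0.25

Work:
Find probabilities that make opponent indifferent:
P2 chooses q to make P1 indifferent between A and B
P1 chooses p to make P2 indifferent between X and Y
Mixed NE: P1 plays (A: 0.8889, B: 0.1111), P2 plays (X: 0.25, Y: 0.75)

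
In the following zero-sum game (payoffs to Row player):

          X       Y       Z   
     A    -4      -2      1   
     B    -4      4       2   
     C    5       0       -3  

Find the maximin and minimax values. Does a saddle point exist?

Maximin = -3, Minimax = 2, Saddle: False

Work:
Row minimums: [-4, -4, -3] → maximin = -3
Column maximums: [5, 4, 2] → minimax = 2
No saddle point (maximin ≠ minimax). Mixed strategy needed.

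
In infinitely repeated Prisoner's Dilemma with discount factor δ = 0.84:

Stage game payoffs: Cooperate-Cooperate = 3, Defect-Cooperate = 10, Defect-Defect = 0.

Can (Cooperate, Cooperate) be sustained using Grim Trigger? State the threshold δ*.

δ* = 0.7; since δ = 0.84 ≥ 0.7, cooperation can be sustained

Work:
For Grim Trigger:
Cooperate forever: 3/(1-δ)
Defect then punished: 10 + 0·δ/(1-δ)
Need: 3/(1-δ) ≥ 10 + 0·δ/(1-δ)
Solving: δ ≥ (T-R)/(T-P) = (10-3)/(10-0) = 0.7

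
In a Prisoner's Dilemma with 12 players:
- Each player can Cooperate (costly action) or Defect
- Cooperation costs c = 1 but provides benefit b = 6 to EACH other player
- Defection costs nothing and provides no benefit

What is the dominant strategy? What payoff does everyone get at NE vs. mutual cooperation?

Dominant: Defect; NE payoff = 0; Coop payoff = 65

Work:
Defect dominates (saves cost c = 1, benefit to others is external)
NE: All defect → everyone gets 0
If all cooperate: each receives (11)×6 - 1 = 65
Social dilemma: 65 > 0 but NE gives 0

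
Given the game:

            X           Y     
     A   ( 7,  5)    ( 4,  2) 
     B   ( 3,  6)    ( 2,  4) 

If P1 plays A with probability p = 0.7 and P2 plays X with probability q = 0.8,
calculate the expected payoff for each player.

E[P1] = 5.32, E[P2] = 4.76

Work:
E[P1] = p·q·π₁(A,X) + p·(1-q)·π₁(A,Y) + (1-p)·q·π₁(B,X) + (1-p)·(1-q)·π₁(B,Y)
= 0.7·0.8·7 + 0.7·0.2·4 + 0.3·0.8·3 + 0.3·0.2·2
= 5.32

E[P2] = 4.76 (similar calculation)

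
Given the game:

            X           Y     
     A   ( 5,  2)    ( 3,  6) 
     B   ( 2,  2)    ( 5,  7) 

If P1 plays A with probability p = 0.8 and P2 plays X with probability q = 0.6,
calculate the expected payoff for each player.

E[P1] = 4.0, E[P2] = 3.68

Work:
E[P1] = p·q·π₁(A,X) + p·(1-q)·π₁(A,Y) + (1-p)·q·π₁(B,X) + (1-p)·(1-q)·π₁(B,Y)
= 0.8·0.6·5 + 0.8·0.4·3 + 0.2·0.6·2 + 0.2·0.4·5
= 4.0

E[P2] = 3.68 (similar calculation)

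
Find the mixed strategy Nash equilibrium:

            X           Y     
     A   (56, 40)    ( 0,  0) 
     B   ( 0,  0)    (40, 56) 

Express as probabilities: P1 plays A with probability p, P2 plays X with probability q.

p = 0.5833, q = 0.4167

Work:
Find probabilities that make opponent indifferent:
P2 chooses q to make P1 indifferent between A and B
P1 chooses p to make P2 indifferent between X and Y
Mixed NE: P1 plays (A: 0.5833, B: 0.4167), P2 plays (X: 0.4167, Y: 0.5833)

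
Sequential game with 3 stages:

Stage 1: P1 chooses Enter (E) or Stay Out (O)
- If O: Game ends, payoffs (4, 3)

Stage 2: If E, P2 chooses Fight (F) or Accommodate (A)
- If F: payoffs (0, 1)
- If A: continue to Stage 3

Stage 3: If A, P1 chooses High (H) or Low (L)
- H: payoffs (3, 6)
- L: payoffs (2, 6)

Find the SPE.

SPE: (O, A, H); Outcome (4, 3)

Work:
Stage 3: P1 chooses H (3 vs 2)
Stage 2: P2: F->1, A->6 (anticipating H). Choose A
Stage 1: P1: O->4, E->3 (anticipating A, H). Choose O
SPE path: O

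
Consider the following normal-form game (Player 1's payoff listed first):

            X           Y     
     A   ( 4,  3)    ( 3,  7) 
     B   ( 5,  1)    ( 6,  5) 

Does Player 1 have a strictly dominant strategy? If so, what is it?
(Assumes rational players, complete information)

Yes, Player 1's strictly dominant strategy is B

Work:
A strategy strictly dominates another if it gives a strictly higher payoff against every opponent action. Compare each pair of P1's strategies column-by-column:
  A vs B: [4 vs 5, 3 vs 6] → A does not strictly dominate B (column X: 4 ≤ 5)
  B vs A: [5 vs 4, 6 vs 3] → B strictly dominates A
B strictly dominates every other strategy → strictly dominant.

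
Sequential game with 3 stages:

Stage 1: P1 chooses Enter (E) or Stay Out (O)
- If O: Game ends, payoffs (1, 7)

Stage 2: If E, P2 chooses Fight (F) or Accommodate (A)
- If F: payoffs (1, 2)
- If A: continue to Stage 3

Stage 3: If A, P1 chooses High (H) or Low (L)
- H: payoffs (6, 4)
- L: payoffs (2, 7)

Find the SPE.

SPE: (E, A, H); Outcome (6, 4)

Work:
Stage 3: P1 chooses H (6 vs 2)
Stage 2: P2: F->2, A->4 (anticipating H). Choose A
Stage 1: P1: O->1, E->6 (anticipating A, H). Choose E
SPE path: E -> A -> H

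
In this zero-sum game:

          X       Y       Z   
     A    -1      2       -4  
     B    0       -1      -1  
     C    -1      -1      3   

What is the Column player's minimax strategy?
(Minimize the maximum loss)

Column should play X, value = 0

Work:
Column player minimizes Row's maximum payoff:
Column X: max payoff to Row = 0
Column Y: max payoff to Row = 2
Column Z: max payoff to Row = 3
Minimum is 0, achieved by column X.
Minimax strategy: X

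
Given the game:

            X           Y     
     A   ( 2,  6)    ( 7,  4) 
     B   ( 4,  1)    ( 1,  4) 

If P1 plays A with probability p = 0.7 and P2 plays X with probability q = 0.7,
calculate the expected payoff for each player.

E[P1] = 3.38, E[P2] = 4.35

Work:
E[P1] = p·q·π₁(A,X) + p·(1-q)·π₁(A,Y) + (1-p)·q·π₁(B,X) + (1-p)·(1-q)·π₁(B,Y)
= 0.7·0.7·2 + 0.7·0.3·7 + 0.3·0.7·4 + 0.3·0.3·1
= 3.38

E[P2] = 4.35 (similar calculation)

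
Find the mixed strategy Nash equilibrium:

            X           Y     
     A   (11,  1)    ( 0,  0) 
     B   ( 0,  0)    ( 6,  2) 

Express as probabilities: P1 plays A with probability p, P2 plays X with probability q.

p = 0.6667, q = 0.3529

Work:
Find probabilities that make opponent indifferent:
P2 chooses q to make P1 indifferent between A and B
P1 chooses p to make P2 indifferent between X and Y
Mixed NE: P1 plays (A: 0.6667, B: 0.3333), P2 plays (X: 0.3529, Y: 0.6471)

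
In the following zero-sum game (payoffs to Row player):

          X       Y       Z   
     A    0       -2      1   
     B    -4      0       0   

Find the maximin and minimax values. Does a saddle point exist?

Maximin = -2, Minimax = 0, Saddle: False

Work:
Row minimums: [-2, -4] → maximin = -2
Column maximums: [0, 0, 1] → minimax = 0
No saddle point (maximin ≠ minimax). Mixed strategy needed.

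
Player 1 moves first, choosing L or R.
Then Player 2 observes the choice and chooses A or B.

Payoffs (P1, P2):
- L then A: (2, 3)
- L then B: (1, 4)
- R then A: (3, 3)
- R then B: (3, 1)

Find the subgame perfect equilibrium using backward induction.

P1 plays R, P2 plays B after L and A after R; Payoff (3, 3)

Work:
Backward induction:
After L: P2 chooses B → P1 gets 1
After R: P2 chooses A → P1 gets 3
P1 chooses R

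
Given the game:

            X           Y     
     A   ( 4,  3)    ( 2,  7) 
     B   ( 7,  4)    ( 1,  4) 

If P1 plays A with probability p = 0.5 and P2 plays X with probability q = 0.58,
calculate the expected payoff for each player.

E[P1] = 3.82, E[P2] = 4.34

Work:
E[P1] = p·q·π₁(A,X) + p·(1-q)·π₁(A,Y) + (1-p)·q·π₁(B,X) + (1-p)·(1-q)·π₁(B,Y)
= 0.5·0.58·4 + 0.5·0.42·2 + 0.5·0.58·7 + 0.5·0.42·1
= 3.82

E[P2] = 4.34 (similar calculation)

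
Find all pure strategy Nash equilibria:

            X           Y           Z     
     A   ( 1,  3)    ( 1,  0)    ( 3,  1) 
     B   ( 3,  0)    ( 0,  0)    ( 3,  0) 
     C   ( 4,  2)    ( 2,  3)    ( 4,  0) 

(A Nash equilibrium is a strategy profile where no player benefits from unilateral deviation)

Nash equilibrium: (C, Y)

Work:
Best responses:
  P1 vs X: payoffs [1, 3, 4] → best response C (payoff 4)
  P1 vs Y: payoffs [1, 0, 2] → best response C (payoff 2)
  P1 vs Z: payoffs [3, 3, 4] → best response C (payoff 4)
  P2 vs A: payoffs [3, 0, 1] → best response X (payoff 3)
  P2 vs B: payoffs [0, 0, 0] → best response X/Y/Z (payoff 0)
  P2 vs C: payoffs [2, 3, 0] → best response Y (payoff 3)
Mutual best responses: (C,Y) → Nash equilibria.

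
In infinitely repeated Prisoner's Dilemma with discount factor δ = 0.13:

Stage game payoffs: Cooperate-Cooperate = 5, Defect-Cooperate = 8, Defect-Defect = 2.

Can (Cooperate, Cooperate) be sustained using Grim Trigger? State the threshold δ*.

δ* = 0.5; since δ = 0.13 < 0.5, cooperation cannot be sustained

Work:
For Grim Trigger:
Cooperate forever: 5/(1-δ)
Defect then punished: 8 + 2·δ/(1-δ)
Need: 5/(1-δ) ≥ 8 + 2·δ/(1-δ)
Solving: δ ≥ (T-R)/(T-P) = (8-5)/(8-2) = 0.5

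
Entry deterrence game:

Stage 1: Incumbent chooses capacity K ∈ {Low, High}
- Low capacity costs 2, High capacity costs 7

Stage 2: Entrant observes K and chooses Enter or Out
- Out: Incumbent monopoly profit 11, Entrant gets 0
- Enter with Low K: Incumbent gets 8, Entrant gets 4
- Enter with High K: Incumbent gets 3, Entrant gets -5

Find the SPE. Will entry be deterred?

SPE: (Low, Enter|Low, Out|High); Entry not deterred. Incumbent net profit = 6, Entrant gets 4

Work:
After Low K: Entrant enters (4 > 0)
After High K: Entrant stays out (-5 < 0)
Incumbent: Low → 8−2=6, High → 11−7=4
Incumbent chooses Low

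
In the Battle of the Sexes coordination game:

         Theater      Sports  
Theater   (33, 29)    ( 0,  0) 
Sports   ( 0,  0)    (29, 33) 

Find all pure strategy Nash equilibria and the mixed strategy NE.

Pure NE: (Theater, Theater) and (Sports, Sports); Mixed NE: p = 0.5323, q = 0.4677

Work:
Check pure NE:
(Theater, Theater): (33, 29) - no unilateral deviation beneficial
(Sports, Sports): (29, 33) - no unilateral deviation beneficial
Mixed NE: P1 plays Theater with p = 0.5323, P2 plays Theater with q = 0.4677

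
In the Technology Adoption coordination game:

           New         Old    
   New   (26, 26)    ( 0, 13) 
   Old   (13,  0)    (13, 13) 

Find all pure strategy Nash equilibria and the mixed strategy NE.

Pure NE: (New, New) and (Old, Old); Mixed NE: p = 0.5, q = 0.5

Work:
Check pure NE:
(New, New): (26, 26) - no unilateral deviation beneficial
(Old, Old): (13, 13) - no unilateral deviation beneficial
Mixed NE: P1 plays New with p = 0.5, P2 plays New with q = 0.5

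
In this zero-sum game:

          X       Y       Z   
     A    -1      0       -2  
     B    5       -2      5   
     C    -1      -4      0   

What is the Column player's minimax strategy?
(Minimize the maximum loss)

Column should play Y, value = 0

Work:
Column player minimizes Row's maximum payoff:
Column X: max payoff to Row = 5
Column Y: max payoff to Row = 0
Column Z: max payoff to Row = 5
Minimum is 0, achieved by column Y.
Minimax strategy: Y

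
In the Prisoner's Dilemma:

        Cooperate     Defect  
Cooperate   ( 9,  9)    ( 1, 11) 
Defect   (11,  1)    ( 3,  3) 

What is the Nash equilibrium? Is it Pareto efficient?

(Defect, Defect) is NE; not Pareto efficient

Work:
Defect dominates Cooperate for both players:
If P2 cooperates: Defect (11) > Cooperate (9)
If P2 defects: Defect (3) > Cooperate (1)
NE: (Defect, Defect) with payoff (3, 3)
But (Cooperate, Cooperate) = (9, 9) Pareto dominates (3, 3)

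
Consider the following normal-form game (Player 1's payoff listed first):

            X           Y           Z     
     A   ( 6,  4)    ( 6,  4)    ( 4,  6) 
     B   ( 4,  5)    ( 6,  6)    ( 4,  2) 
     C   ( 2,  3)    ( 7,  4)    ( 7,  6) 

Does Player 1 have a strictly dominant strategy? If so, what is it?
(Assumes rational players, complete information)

No strictly dominant strategy exists for Player 1

Work:
A strategy strictly dominates another if it gives a strictly higher payoff against every opponent action. Compare each pair of P1's strategies column-by-column:
  A vs B: [6 vs 4, 6 vs 6, 4 vs 4] → A does not strictly dominate B (column Y: 6 ≤ 6)
  A vs C: [6 vs 2, 6 vs 7, 4 vs 7] → A does not strictly dominate C (column Y: 6 ≤ 7)
  B vs A: [4 vs 6, 6 vs 6, 4 vs 4] → B does not strictly dominate A (column X: 4 ≤ 6)
  B vs C: [4 vs 2, 6 vs 7, 4 vs 7] → B does not strictly dominate C (column Y: 6 ≤ 7)
  C vs A: [2 vs 6, 7 vs 6, 7 vs 4] → C does not strictly dominate A (column X: 2 ≤ 6)
  C vs B: [2 vs 4, 7 vs 6, 7 vs 4] → C does not strictly dominate B (column X: 2 ≤ 4)
No single strategy strictly dominates all others → no strictly dominant strategy.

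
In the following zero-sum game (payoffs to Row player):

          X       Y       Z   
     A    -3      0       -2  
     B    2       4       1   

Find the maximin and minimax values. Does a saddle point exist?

Maximin = 1, Minimax = 1, Saddle: True

Work:
Row minimums: [-3, 1] → maximin = 1
Column maximums: [2, 4, 1] → minimax = 1
Saddle point exists! Game value = 1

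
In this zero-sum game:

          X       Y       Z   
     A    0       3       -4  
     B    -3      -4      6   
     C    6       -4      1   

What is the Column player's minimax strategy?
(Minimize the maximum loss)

Column should play Y, value = 3

Work:
Column player minimizes Row's maximum payoff:
Column X: max payoff to Row = 6
Column Y: max payoff to Row = 3
Column Z: max payoff to Row = 6
Minimum is 3, achieved by column Y.
Minimax strategy: Y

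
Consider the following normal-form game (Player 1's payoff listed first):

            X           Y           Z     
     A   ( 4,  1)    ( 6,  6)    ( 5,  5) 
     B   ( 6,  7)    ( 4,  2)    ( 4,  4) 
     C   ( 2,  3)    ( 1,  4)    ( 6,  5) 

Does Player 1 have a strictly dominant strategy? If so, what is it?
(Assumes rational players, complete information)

No strictly dominant strategy exists for Player 1

Work:
A strategy strictly dominates another if it gives a strictly higher payoff against every opponent action. Compare each pair of P1's strategies column-by-column:
  A vs B: [4 vs 6, 6 vs 4, 5 vs 4] → A does not strictly dominate B (column X: 4 ≤ 6)
  A vs C: [4 vs 2, 6 vs 1, 5 vs 6] → A does not strictly dominate C (column Z: 5 ≤ 6)
  B vs A: [6 vs 4, 4 vs 6, 4 vs 5] → B does not strictly dominate A (column Y: 4 ≤ 6)
  B vs C: [6 vs 2, 4 vs 1, 4 vs 6] → B does not strictly dominate C (column Z: 4 ≤ 6)
  C vs A: [2 vs 4, 1 vs 6, 6 vs 5] → C does not strictly dominate A (column X: 2 ≤ 4)
  C vs B: [2 vs 6, 1 vs 4, 6 vs 4] → C does not strictly dominate B (column X: 2 ≤ 6)
No single strategy strictly dominates all others → no strictly dominant strategy.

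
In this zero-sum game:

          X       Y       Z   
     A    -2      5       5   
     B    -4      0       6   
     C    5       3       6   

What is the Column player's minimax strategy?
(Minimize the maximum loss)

Column should play X or Y (all achieve the minimum), value = 5

Work:
Column player minimizes Row's maximum payoff:
Column X: max payoff to Row = 5
Column Y: max payoff to Row = 5
Column Z: max payoff to Row = 6
Minimum is 5, achieved by columns X, Y (tied).
Each of X or Y is a minimax strategy.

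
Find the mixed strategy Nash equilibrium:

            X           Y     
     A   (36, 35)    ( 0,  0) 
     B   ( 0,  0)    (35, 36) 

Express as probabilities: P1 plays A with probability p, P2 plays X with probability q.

p = 0.507, q = 0.493

Work:
Find probabilities that make opponent indifferent:
P2 chooses q to make P1 indifferent between A and B
P1 chooses p to make P2 indifferent between X and Y
Mixed NE: P1 plays (A: 0.507, B: 0.493), P2 plays (X: 0.493, Y: 0.507)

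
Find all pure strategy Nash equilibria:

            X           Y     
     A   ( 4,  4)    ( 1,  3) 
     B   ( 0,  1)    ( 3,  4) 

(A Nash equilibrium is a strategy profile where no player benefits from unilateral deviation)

Nash equilibrium: (A, X), (B, Y)

Work:
Best responses:
  P1 vs X: payoffs [4, 0] → best response A (payoff 4)
  P1 vs Y: payoffs [1, 3] → best response B (payoff 3)
  P2 vs A: payoffs [4, 3] → best response X (payoff 4)
  P2 vs B: payoffs [1, 4] → best response Y (payoff 4)
Mutual best responses: (A,X), (B,Y) → Nash equilibria.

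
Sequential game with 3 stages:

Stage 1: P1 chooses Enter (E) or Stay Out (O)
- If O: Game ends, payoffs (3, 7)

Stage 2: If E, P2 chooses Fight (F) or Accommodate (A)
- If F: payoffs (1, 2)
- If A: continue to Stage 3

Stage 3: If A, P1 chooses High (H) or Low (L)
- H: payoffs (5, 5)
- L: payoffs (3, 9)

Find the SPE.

SPE: (E, A, H); Outcome (5, 5)

Work:
Stage 3: P1 chooses H (5 vs 3)
Stage 2: P2: F->2, A->5 (anticipating H). Choose A
Stage 1: P1: O->3, E->5 (anticipating A, H). Choose E
SPE path: E -> A -> H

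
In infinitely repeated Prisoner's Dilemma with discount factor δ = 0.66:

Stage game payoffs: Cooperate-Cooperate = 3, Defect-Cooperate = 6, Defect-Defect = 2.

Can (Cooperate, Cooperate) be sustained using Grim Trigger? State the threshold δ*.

δ* = 0.75; since δ = 0.66 < 0.75, cooperation cannot be sustained

Work:
For Grim Trigger:
Cooperate forever: 3/(1-δ)
Defect then punished: 6 + 2·δ/(1-δ)
Need: 3/(1-δ) ≥ 6 + 2·δ/(1-δ)
Solving: δ ≥ (T-R)/(T-P) = (6-3)/(6-2) = 0.75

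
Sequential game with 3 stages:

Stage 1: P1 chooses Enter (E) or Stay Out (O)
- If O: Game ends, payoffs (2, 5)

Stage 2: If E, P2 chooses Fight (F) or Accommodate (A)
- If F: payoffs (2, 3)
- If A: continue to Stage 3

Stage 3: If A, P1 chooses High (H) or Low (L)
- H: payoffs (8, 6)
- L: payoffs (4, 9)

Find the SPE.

SPE: (E, A, H); Outcome (8, 6)

Work:
Stage 3: P1 chooses H (8 vs 4)
Stage 2: P2: F->3, A->6 (anticipating H). Choose A
Stage 1: P1: O->2, E->8 (anticipating A, H). Choose E
SPE path: E -> A -> H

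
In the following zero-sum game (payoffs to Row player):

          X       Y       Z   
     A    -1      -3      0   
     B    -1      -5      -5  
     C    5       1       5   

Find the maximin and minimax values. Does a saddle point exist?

Maximin = 1, Minimax = 1, Saddle: True

Work:
Row minimums: [-3, -5, 1] → maximin = 1
Column maximums: [5, 1, 5] → minimax = 1
Saddle point exists! Game value = 1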